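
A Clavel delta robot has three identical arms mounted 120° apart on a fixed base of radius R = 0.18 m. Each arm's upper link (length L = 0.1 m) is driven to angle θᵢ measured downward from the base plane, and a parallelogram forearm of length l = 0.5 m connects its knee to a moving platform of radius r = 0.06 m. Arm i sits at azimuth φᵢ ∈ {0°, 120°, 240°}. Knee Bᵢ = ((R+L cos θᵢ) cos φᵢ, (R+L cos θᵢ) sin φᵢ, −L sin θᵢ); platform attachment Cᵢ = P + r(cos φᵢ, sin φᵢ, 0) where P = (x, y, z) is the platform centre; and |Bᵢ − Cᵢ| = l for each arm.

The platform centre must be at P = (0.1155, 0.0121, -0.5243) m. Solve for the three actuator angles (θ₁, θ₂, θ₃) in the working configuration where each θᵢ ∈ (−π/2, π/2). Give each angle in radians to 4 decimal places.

θ₁ = 0.3495, θ₂ = 1.0477, θ₃ = 1.1348

rotate P by −φ1: (0.1155, 0.0121, -0.5243)
  e−x'=0.0045;  (l²−L²−(e−x')²−y'²−z²)/2L = -0.1753
  γ=atan2(-0.5243,0.0045)=-1.5622;  ψ=arccos(-0.3343)=1.9117;  θ1=γ+ψ≈0.3495
φ2=120.0° → target in arm frame (-0.0473, -0.1061)
  A cos θ + B sin θ = C:  0.1673·cos θ + -0.5243·sin θ = -0.3706
  γ=atan2(-0.5243,0.1673)=-1.2620;  ψ=arccos(-0.6734)=2.3096;  θ2=γ+ψ≈1.0477
φ3=240.0° → target in arm frame (-0.0682, 0.0940)
  e−x'=0.1882;  (l²−L²−(e−x')²−y'²−z²)/2L = -0.3958
  √(A²+B²)=0.5571;  θ3 = -1.2261+2.3609 ≈ 1.1348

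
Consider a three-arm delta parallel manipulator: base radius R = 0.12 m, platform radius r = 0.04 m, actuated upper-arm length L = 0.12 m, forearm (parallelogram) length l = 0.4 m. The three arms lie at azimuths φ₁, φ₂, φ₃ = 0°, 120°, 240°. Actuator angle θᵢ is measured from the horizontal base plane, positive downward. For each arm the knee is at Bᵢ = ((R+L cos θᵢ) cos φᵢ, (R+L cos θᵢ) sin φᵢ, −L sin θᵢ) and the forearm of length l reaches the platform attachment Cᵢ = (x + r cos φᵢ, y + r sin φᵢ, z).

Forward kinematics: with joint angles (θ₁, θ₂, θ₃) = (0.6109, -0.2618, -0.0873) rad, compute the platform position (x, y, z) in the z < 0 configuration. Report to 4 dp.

(-0.1155, 0.0202, -0.3395)

S1 = (0.1783·cos0.0°, 0.1783·sin0.0°, -0.0688) = (0.1783, 0.0000, -0.0688)
S2 = (0.1959·cos120.0°, 0.1959·sin120.0°, 0.0311) = (-0.0980, 0.1697, 0.0311)
φ3=240.0°: virtual centre (-0.0998, -0.1728, 0.0105), radius l
eliminate P² terms by subtracting sphere 1 from 2 and 3
[-0.5525 0.3393 0.1998]·P = 0.0028;  [-0.5561 -0.3456 0.1586]·P = 0.0034
Cramer: x(z) = -0.0056+0.3236z;  y(z) = -0.0008-0.0619z
sphere 1 gives Az²+Bz+C=0 with A=1.1085, B=0.0187, C=-0.1214;  B²−4AC=0.5388;  roots -0.3395, 0.3226;  negative root z = -0.3395
x = -0.1155, y = 0.0202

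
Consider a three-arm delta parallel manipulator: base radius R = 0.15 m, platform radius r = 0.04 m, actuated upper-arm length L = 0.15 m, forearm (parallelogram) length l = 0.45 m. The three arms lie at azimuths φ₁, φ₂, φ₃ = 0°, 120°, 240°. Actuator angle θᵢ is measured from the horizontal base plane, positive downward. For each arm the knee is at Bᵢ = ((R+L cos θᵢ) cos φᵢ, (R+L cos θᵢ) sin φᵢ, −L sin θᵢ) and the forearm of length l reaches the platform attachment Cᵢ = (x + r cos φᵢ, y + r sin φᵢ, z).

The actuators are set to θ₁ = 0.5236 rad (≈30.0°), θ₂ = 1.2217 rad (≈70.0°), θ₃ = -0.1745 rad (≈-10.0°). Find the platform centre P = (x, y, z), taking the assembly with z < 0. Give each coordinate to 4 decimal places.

(0.0154, -0.2154, -0.4001)

arm 1 at φ=0.0°: (R−r)+L cos θ1 = 0.2399;  centre 1 = (0.2399, 0.0000, -0.0750)
arm 2 at φ=120.0°: (R−r)+L cos θ2 = 0.1613;  centre 2 = (-0.0807, 0.1397, -0.1410)
φ3=240.0°: virtual centre (-0.1289, -0.2232, 0.0260), radius l
eliminate P² terms by subtracting sphere 1 from 2 and 3
linear system: -0.6411x+0.2794y = -0.0173−-0.1319z; -0.7375x+-0.4464y = 0.0039−0.2021z
det = 0.4922;  x = 0.0135+-0.0049z,  y = -0.0310+0.4608z
into |P−centre ₁|² = l²: 1.2124z² + 0.1236z + -0.1446 = 0;  Δ = 0.7167;  z = -0.4001 or 0.2981 → z<0 root = -0.4001
x = 0.0154, y = -0.2154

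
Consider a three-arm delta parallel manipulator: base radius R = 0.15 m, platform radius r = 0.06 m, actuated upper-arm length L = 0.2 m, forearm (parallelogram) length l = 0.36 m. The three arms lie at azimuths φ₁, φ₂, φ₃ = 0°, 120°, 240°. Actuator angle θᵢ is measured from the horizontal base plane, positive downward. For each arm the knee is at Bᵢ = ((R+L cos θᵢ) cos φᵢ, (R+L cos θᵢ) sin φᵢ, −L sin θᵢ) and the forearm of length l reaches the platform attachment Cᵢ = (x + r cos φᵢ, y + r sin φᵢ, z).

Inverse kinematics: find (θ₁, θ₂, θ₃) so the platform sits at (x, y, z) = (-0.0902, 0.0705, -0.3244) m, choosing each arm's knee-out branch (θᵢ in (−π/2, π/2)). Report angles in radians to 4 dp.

θ₁ = 0.8727, θ₂ = 0.0872, θ₃ = 0.6109

φ1=0.0° → target in arm frame (-0.0902, 0.0705)
  e−x'=0.1802;  (l²−L²−(e−x')²−y'²−z²)/2L = -0.1327
  θ1 = atan2(B,A) + arccos(C/0.3711) = 0.8727
rotate P by −φ2: (0.1062, 0.0429, -0.3244)
  e−x'=-0.0162;  (l²−L²−(e−x')²−y'²−z²)/2L = -0.0443
  γ=atan2(-0.3244,-0.0162)=-1.6206;  ψ=arccos(-0.1365)=1.7077;  θ2=γ+ψ≈0.0872
φ3=240.0° → target in arm frame (-0.0160, -0.1134)
  A cos θ + B sin θ = C:  0.1060·cos θ + -0.3244·sin θ = -0.0993
  θ3 = atan2(B,A) + arccos(C/0.3413) = 0.6109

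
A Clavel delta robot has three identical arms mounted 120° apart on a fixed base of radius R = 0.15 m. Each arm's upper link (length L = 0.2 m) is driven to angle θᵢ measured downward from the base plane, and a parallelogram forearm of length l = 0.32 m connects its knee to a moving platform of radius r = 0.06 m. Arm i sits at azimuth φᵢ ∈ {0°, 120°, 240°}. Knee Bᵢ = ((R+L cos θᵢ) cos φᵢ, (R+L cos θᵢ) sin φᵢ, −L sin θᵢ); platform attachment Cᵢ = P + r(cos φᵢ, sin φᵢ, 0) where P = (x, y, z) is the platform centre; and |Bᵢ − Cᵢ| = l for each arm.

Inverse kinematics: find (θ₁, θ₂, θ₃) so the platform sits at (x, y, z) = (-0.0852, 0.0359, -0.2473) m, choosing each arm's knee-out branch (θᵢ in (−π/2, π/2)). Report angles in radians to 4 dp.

arm 1 (φ=0.0°): x'=-0.0852, y'=0.0359
  A=0.1752, B=-0.2473, C=(l²−L²−A²−y'²−z²)/(2L)=-0.0769
  γ=atan2(-0.2473,0.1752)=-0.9544;  ψ=arccos(-0.2536)=1.8272;  θ1=γ+ψ≈0.8728
φ2=120.0° → target in arm frame (0.0737, 0.0558)
  A=0.0163, B=-0.2473, C=(l²−L²−A²−y'²−z²)/(2L)=-0.0054
  γ=atan2(-0.2473,0.0163)=-1.5049;  ψ=arccos(-0.0216)=1.5924;  θ2=γ+ψ≈0.0875
rotate P by −φ3: (0.0115, -0.0917, -0.2473)
  A=0.0785, B=-0.2473, C=(l²−L²−A²−y'²−z²)/(2L)=-0.0333
  θ3 = atan2(B,A) + arccos(C/0.2595) = 0.4362

θ₁ = 0.8728, θ₂ = 0.0875, θ₃ = 0.4362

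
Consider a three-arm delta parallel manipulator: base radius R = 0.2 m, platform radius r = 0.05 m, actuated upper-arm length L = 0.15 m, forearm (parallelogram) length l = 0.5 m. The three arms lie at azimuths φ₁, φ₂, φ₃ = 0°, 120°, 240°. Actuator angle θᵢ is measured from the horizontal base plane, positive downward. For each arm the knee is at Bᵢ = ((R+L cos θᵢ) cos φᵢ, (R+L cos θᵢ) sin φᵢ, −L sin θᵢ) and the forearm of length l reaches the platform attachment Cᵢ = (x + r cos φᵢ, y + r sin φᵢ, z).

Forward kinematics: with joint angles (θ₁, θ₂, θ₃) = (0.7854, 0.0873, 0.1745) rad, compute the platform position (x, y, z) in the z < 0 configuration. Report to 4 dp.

arm 1 at φ=0.0°: e+L cos θ1 = 0.2561;  centre 1 = (0.2561, 0.0000, -0.1061)
centre 2 = (0.2994·cos120.0°, 0.2994·sin120.0°, -0.0131) = (-0.1497, 0.2593, -0.0131)
centre 3 = (0.2977·cos240.0°, 0.2977·sin240.0°, -0.0260) = (-0.1489, -0.2578, -0.0260)
|centre ₂|²−|centre ₁|² = 0.0130;  |centre ₃|²−|centre ₁|² = 0.0125
plane₁₂: -0.8116x+0.5186y+0.1860z = 0.0130
Cramer: x(z) = -0.0157+0.2134z;  y(z) = 0.0005-0.0247z
sphere 1 gives Az²+Bz+C=0 with A=1.0461, B=0.0961, C=-0.1649;  B²−4AC=0.6992;  roots -0.4456, 0.3537;  negative root z = -0.4456
x = -0.1108, y = 0.0115

(-0.1108, 0.0115, -0.4456)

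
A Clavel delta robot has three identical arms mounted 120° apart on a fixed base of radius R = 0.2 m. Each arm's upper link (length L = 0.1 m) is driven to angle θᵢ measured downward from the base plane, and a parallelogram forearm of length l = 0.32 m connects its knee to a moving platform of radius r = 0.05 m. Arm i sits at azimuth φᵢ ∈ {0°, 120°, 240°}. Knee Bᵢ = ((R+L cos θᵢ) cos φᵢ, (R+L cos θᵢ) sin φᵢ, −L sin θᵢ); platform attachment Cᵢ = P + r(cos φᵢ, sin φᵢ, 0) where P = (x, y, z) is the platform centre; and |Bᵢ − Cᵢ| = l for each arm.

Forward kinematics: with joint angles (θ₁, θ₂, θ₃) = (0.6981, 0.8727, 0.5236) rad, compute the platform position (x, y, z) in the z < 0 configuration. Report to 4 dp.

φ1=0.0°: virtual centre (0.2266, 0.0000, -0.0643), radius l
O2 = (0.2143·cos120.0°, 0.2143·sin120.0°, -0.0766) = (-0.1071, 0.1856, -0.0766)
O3 = (0.2366·cos240.0°, 0.2366·sin240.0°, -0.0500) = (-0.1183, -0.2049, -0.0500)
|O₂|²−|O₁|² = -0.0037;  |O₃|²−|O₁|² = 0.0030
[-0.6675 0.3711 -0.0247]·P = -0.0037;  [-0.6898 -0.4098 0.0286]·P = 0.0030
det = 0.5296;  x = 0.0008+0.0009z,  y = -0.0086+0.0681z
into |P−O₁|² = l²: 1.0046z² + 0.1270z + -0.0472 = 0;  Δ = 0.2057;  z = -0.2889 or 0.1626 → z<0 root = -0.2889
x = 0.0005, y = -0.0283

(0.0005, -0.0283, -0.2889)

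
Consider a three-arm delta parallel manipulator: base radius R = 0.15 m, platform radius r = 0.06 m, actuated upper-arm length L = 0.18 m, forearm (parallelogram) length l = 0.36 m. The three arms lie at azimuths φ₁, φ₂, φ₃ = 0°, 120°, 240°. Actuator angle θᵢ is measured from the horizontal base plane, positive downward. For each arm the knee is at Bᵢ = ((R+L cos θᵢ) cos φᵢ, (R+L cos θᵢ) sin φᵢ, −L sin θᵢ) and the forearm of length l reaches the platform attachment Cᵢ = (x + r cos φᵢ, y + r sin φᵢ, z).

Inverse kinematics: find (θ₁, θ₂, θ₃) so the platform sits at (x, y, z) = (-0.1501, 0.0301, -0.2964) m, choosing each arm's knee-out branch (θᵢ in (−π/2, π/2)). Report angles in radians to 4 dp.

θ₁ = 1.0473, θ₂ = -0.0001, θ₃ = 0.2620

arm 1 (φ=0.0°): x'=-0.1501, y'=0.0301
  A=0.2401, B=-0.2964, C=(l²−L²−A²−y'²−z²)/(2L)=-0.1367
  γ=atan2(-0.2964,0.2401)=-0.8900;  ψ=arccos(-0.3583)=1.9373;  θ1=γ+ψ≈1.0473
φ2=120.0° → target in arm frame (0.1011, 0.1149)
  A cos θ + B sin θ = C:  -0.0111·cos θ + -0.2964·sin θ = -0.0111
  γ=atan2(-0.2964,-0.0111)=-1.6083;  ψ=arccos(-0.0373)=1.6082;  θ2=γ+ψ≈-0.0001
arm 3 (φ=240.0°): x'=0.0490, y'=-0.1450
  A cos θ + B sin θ = C:  0.0410·cos θ + -0.2964·sin θ = -0.0371
  γ=atan2(-0.2964,0.0410)=-1.4333;  ψ=arccos(-0.1241)=1.6953;  θ3=γ+ψ≈0.2620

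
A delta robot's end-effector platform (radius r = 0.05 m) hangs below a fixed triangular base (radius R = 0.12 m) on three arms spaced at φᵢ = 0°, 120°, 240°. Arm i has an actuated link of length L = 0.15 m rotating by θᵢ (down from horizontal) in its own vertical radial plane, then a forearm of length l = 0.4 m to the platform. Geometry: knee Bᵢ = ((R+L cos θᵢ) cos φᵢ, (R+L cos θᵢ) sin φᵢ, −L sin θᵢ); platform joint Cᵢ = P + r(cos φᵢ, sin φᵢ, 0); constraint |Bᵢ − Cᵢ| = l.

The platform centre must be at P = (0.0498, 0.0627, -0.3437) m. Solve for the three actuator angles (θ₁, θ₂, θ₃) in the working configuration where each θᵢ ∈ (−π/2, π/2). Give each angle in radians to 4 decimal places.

arm 1 (φ=0.0°): x'=0.0498, y'=0.0627
  e−x'=0.0202;  (l²−L²−(e−x')²−y'²−z²)/2L = 0.0501
  γ=atan2(-0.3437,0.0202)=-1.5121;  ψ=arccos(0.1455)=1.4248;  θ1=γ+ψ≈-0.0873
rotate P by −φ2: (0.0294, -0.0745, -0.3437)
  A cos θ + B sin θ = C:  0.0406·cos θ + -0.3437·sin θ = 0.0406
  √(A²+B²)=0.3461;  θ2 = -1.4532+1.4533 ≈ 0.0000
arm 3 (φ=240.0°): x'=-0.0792, y'=0.0118
  A=0.1492, B=-0.3437, C=(l²−L²−A²−y'²−z²)/(2L)=-0.0101
  θ3 = atan2(B,A) + arccos(C/0.3747) = 0.4365

θ₁ = -0.0873, θ₂ = 0.0000, θ₃ = 0.4365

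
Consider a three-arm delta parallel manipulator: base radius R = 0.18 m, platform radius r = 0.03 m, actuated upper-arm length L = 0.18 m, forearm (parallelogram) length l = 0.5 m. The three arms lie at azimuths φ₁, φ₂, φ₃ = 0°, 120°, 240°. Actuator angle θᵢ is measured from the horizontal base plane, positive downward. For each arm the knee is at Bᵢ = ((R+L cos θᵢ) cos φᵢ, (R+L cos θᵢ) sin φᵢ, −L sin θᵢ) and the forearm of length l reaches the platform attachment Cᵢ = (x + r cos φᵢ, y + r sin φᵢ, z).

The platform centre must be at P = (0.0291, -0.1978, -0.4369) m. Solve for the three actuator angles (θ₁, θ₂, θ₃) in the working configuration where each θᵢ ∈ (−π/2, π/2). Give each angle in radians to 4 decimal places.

θ₁ = 0.4363, θ₂ = 1.1348, θ₃ = -0.0872

φ1=0.0° → target in arm frame (0.0291, -0.1978)
  A cos θ + B sin θ = C:  0.1209·cos θ + -0.4369·sin θ = -0.0751
  θ1 = atan2(B,A) + arccos(C/0.4533) = 0.4363
φ2=120.0° → target in arm frame (-0.1858, 0.0737)
  e−x'=0.3358;  (l²−L²−(e−x')²−y'²−z²)/2L = -0.2542
  θ2 = atan2(B,A) + arccos(C/0.5511) = 1.1348
rotate P by −φ3: (0.1567, 0.1241, -0.4369)
  A=-0.0067, B=-0.4369, C=(l²−L²−A²−y'²−z²)/(2L)=0.0313
  √(A²+B²)=0.4370;  θ3 = -1.5862+1.4991 ≈ -0.0872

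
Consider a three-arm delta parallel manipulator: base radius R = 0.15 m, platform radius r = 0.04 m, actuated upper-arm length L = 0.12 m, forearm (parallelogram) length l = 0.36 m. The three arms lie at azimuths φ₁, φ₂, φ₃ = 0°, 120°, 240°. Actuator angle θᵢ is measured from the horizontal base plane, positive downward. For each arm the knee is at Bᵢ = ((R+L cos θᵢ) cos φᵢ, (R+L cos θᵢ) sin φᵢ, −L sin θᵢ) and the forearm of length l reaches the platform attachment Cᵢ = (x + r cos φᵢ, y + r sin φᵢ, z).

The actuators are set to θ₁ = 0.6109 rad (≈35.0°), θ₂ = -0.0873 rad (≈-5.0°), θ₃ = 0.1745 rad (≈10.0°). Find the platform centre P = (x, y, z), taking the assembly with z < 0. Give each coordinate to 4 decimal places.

(-0.0662, 0.0240, -0.3005)

S1 = (0.2083·cos0.0°, 0.2083·sin0.0°, -0.0688) = (0.2083, 0.0000, -0.0688)
arm 2 at φ=120.0°: ρ2 = 0.2295;  S2 = (-0.1148, 0.1988, 0.0105)
S3 = (0.2282·cos240.0°, 0.2282·sin240.0°, -0.0208) = (-0.1141, -0.1976, -0.0208)
eliminate P² terms by subtracting sphere 1 from 2 and 3
linear system: -0.6461x+0.3976y = 0.0047−0.1586z; -0.6448x+-0.3952y = 0.0044−0.0960z
Cramer: x(z) = -0.0070+0.1971z;  y(z) = 0.0004-0.0786z
sphere 1 gives Az²+Bz+C=0 with A=1.0450, B=0.0527, C=-0.0785;  B²−4AC=0.3309;  roots -0.3005, 0.2500;  negative root z = -0.3005
x = -0.0662, y = 0.0240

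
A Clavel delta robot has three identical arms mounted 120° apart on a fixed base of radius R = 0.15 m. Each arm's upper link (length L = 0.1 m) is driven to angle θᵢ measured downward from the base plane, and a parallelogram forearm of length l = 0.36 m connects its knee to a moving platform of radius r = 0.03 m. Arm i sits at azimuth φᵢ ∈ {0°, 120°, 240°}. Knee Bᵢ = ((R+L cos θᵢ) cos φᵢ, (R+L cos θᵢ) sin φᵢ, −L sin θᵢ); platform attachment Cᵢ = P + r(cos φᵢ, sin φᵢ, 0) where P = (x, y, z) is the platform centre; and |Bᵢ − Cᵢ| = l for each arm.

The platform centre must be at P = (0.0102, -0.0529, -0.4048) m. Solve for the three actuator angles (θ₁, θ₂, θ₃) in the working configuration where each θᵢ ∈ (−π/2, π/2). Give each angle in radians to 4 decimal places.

rotate P by −φ1: (0.0102, -0.0529, -0.4048)
  A cos θ + B sin θ = C:  0.1098·cos θ + -0.4048·sin θ = -0.2956
  γ=atan2(-0.4048,0.1098)=-1.3059;  ψ=arccos(-0.7047)=2.3529;  θ1=γ+ψ≈1.0469
φ2=120.0° → target in arm frame (-0.0509, 0.0176)
  e−x'=0.1709;  (l²−L²−(e−x')²−y'²−z²)/2L = -0.3689
  √(A²+B²)=0.4394;  θ2 = -1.1713+2.5673 ≈ 1.3961
φ3=240.0° → target in arm frame (0.0407, 0.0353)
  A=0.0793, B=-0.4048, C=(l²−L²−A²−y'²−z²)/(2L)=-0.2590
  θ3 = atan2(B,A) + arccos(C/0.4125) = 0.8722

θ₁ = 1.0469, θ₂ = 1.3961, θ₃ = 0.8722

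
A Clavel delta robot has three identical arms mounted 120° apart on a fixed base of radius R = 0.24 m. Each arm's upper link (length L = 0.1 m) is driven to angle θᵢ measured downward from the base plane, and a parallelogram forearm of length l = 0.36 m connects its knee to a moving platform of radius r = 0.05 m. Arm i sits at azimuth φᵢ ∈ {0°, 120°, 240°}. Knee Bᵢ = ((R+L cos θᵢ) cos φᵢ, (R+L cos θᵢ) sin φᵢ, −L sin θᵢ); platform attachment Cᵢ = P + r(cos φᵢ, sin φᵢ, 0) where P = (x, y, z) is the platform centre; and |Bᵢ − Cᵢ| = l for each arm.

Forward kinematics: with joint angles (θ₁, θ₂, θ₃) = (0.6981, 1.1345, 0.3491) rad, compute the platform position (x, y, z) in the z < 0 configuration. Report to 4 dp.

(0.0061, -0.0608, -0.3052)

arm 1 at φ=0.0°: ρ1 = 0.2666;  centre 1 = (0.2666, 0.0000, -0.0643)
φ2=120.0°: virtual centre (-0.1161, 0.2011, -0.0906), radius l
arm 3 at φ=240.0°: ρ3 = 0.2840;  centre 3 = (-0.1420, -0.2459, -0.0342)
subtract pairs → two planes through P
[-0.7655 0.4023 -0.0527]·P = -0.0131;  [-0.8172 -0.4918 0.0601]·P = 0.0066
Cramer: x(z) = 0.0053-0.0025z;  y(z) = -0.0223+0.1264z
quadratic in z: (1.0160)z²+(0.1242)z+(-0.0567)=0, √Δ=0.4959 → z ∈ {-0.3052, 0.1829}; z = -0.3052 (taking z<0)
x = 0.0061, y = -0.0608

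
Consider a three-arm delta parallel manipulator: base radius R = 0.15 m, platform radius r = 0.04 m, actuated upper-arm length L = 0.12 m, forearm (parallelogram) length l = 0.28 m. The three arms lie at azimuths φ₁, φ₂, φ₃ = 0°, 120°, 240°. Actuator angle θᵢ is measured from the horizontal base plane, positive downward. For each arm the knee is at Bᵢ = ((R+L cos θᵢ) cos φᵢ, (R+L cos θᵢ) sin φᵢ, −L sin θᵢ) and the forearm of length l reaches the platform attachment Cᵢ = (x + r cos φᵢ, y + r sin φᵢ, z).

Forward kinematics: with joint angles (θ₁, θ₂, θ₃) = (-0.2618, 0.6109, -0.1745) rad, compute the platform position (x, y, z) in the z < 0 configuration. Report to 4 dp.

centre 1 = (0.2259·cos0.0°, 0.2259·sin0.0°, 0.0311) = (0.2259, 0.0000, 0.0311)
arm 2 at φ=120.0°: (R−r)+L cos θ2 = 0.2083;  centre 2 = (-0.1041, 0.1804, -0.0688)
φ3=240.0°: virtual centre (-0.1141, -0.1976, 0.0208), radius l
subtract pairs → two planes through P
[-0.6601 0.3608 -0.1998]·P = -0.0039;  [-0.6800 -0.3952 -0.0204]·P = 0.0005
Cramer: x(z) = 0.0027-0.1705z;  y(z) = -0.0059+0.2417z
sphere 1 gives Az²+Bz+C=0 with A=1.0875, B=0.0112, C=-0.0276;  B²−4AC=0.1200;  roots -0.1644, 0.1541;  negative root z = -0.1644
x = 0.0307, y = -0.0456

(0.0307, -0.0456, -0.1644)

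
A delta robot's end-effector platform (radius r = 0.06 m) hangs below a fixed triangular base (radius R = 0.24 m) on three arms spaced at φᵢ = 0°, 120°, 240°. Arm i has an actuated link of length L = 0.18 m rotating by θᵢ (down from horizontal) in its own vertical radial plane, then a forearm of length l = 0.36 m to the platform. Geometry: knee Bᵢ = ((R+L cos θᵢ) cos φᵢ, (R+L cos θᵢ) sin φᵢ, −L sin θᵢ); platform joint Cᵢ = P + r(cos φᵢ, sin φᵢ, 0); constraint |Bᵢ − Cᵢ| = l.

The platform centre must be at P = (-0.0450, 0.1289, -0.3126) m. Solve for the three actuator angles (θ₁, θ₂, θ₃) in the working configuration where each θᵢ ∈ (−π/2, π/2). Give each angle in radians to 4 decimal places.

θ₁ = 1.1345, θ₂ = 0.1745, θ₃ = 1.3092

rotate P by −φ1: (-0.0450, 0.1289, -0.3126)
  e−x'=0.2250;  (l²−L²−(e−x')²−y'²−z²)/2L = -0.1882
  γ=atan2(-0.3126,0.2250)=-0.9469;  ψ=arccos(-0.4887)=2.0814;  θ1=γ+ψ≈1.1345
rotate P by −φ2: (0.1341, -0.0255, -0.3126)
  e−x'=0.0459;  (l²−L²−(e−x')²−y'²−z²)/2L = -0.0091
  θ2 = atan2(B,A) + arccos(C/0.3159) = 0.1745
φ3=240.0° → target in arm frame (-0.0891, -0.1034)
  A cos θ + B sin θ = C:  0.2691·cos θ + -0.3126·sin θ = -0.2324
  θ3 = atan2(B,A) + arccos(C/0.4125) = 1.3092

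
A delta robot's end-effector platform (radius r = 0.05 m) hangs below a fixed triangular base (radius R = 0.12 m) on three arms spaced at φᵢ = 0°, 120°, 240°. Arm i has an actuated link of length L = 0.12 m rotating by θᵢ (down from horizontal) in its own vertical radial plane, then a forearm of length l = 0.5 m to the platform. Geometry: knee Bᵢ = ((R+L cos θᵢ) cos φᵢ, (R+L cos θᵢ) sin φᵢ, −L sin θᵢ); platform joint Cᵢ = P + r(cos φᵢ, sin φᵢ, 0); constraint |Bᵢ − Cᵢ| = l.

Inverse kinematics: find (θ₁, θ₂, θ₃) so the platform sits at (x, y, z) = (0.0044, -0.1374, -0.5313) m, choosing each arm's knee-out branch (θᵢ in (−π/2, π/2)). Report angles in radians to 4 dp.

φ1=0.0° → target in arm frame (0.0044, -0.1374)
  A=0.0656, B=-0.5313, C=(l²−L²−A²−y'²−z²)/(2L)=-0.2911
  γ=atan2(-0.5313,0.0656)=-1.4479;  ψ=arccos(-0.5438)=2.1457;  θ1=γ+ψ≈0.6978
arm 2 (φ=120.0°): x'=-0.1212, y'=0.0649
  A cos θ + B sin θ = C:  0.1912·cos θ + -0.5313·sin θ = -0.3644
  √(A²+B²)=0.5647;  θ2 = -1.2254+2.2722 ≈ 1.0468
arm 3 (φ=240.0°): x'=0.1168, y'=0.0725
  A=-0.0468, B=-0.5313, C=(l²−L²−A²−y'²−z²)/(2L)=-0.2255
  θ3 = atan2(B,A) + arccos(C/0.5334) = 0.3487

θ₁ = 0.6978, θ₂ = 1.0468, θ₃ = 0.3487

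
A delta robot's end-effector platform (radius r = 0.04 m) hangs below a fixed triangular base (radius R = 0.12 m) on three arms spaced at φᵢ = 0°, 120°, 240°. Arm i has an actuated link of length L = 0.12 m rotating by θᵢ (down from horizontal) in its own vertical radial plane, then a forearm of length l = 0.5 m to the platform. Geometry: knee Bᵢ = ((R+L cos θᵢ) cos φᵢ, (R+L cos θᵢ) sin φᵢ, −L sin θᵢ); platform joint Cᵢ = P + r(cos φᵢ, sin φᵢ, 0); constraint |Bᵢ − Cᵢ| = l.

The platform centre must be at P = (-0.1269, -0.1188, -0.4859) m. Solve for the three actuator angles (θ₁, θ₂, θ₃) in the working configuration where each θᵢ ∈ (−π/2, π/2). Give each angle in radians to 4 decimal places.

θ₁ = 0.8727, θ₂ = 0.6110, θ₃ = -0.0871

rotate P by −φ1: (-0.1269, -0.1188, -0.4859)
  A cos θ + B sin θ = C:  0.2069·cos θ + -0.4859·sin θ = -0.2392
  γ=atan2(-0.4859,0.2069)=-1.1682;  ψ=arccos(-0.4530)=2.0410;  θ1=γ+ψ≈0.8727
arm 2 (φ=120.0°): x'=-0.0394, y'=0.1693
  e−x'=0.1194;  (l²−L²−(e−x')²−y'²−z²)/2L = -0.1809
  γ=atan2(-0.4859,0.1194)=-1.3298;  ψ=arccos(-0.3616)=1.9408;  θ2=γ+ψ≈0.6110
φ3=240.0° → target in arm frame (0.1663, -0.0505)
  e−x'=-0.0863;  (l²−L²−(e−x')²−y'²−z²)/2L = -0.0438
  θ3 = atan2(B,A) + arccos(C/0.4935) = -0.0871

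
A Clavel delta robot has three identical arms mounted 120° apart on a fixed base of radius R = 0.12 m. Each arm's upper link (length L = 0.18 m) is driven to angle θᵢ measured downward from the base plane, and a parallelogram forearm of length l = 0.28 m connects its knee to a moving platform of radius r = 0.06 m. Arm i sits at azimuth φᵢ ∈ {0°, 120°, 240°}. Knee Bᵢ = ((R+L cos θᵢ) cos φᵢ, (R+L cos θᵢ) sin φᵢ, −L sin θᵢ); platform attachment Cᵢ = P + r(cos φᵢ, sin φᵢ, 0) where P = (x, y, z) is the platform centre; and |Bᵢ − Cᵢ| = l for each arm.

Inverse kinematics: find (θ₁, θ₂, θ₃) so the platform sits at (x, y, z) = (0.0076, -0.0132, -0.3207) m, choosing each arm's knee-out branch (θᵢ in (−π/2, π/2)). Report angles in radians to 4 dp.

φ1=0.0° → target in arm frame (0.0076, -0.0132)
  A cos θ + B sin θ = C:  0.0524·cos θ + -0.3207·sin θ = -0.1660
  θ1 = atan2(B,A) + arccos(C/0.3250) = 0.6982
arm 2 (φ=120.0°): x'=-0.0152, y'=0.0000
  e−x'=0.0752;  (l²−L²−(e−x')²−y'²−z²)/2L = -0.1736
  √(A²+B²)=0.3294;  θ2 = -1.3404+2.1260 ≈ 0.7856
arm 3 (φ=240.0°): x'=0.0076, y'=0.0132
  A cos θ + B sin θ = C:  0.0524·cos θ + -0.3207·sin θ = -0.1660
  γ=atan2(-0.3207,0.0524)=-1.4089;  ψ=arccos(-0.5109)=2.1070;  θ3=γ+ψ≈0.6981

θ₁ = 0.6982, θ₂ = 0.7856, θ₃ = 0.6981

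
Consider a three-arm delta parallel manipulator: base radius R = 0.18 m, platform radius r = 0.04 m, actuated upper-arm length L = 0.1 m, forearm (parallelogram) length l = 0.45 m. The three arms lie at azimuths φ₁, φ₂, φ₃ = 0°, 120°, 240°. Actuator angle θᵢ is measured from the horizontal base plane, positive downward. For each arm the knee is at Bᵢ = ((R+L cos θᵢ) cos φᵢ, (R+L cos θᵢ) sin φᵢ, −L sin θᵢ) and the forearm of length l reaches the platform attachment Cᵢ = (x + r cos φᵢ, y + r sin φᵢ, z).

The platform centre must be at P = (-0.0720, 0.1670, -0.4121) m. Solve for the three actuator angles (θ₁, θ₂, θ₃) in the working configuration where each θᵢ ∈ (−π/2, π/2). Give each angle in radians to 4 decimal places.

θ₁ = 1.0470, θ₂ = -0.3493, θ₃ = 1.2214

arm 1 (φ=0.0°): x'=-0.0720, y'=0.1670
  A=0.2120, B=-0.4121, C=(l²−L²−A²−y'²−z²)/(2L)=-0.2508
  γ=atan2(-0.4121,0.2120)=-1.0957;  ψ=arccos(-0.5412)=2.1426;  θ1=γ+ψ≈1.0470
φ2=120.0° → target in arm frame (0.1806, -0.0211)
  e−x'=-0.0406;  (l²−L²−(e−x')²−y'²−z²)/2L = 0.1029
  √(A²+B²)=0.4141;  θ2 = -1.6691+1.3197 ≈ -0.3493
rotate P by −φ3: (-0.1086, -0.1459, -0.4121)
  A=0.2486, B=-0.4121, C=(l²−L²−A²−y'²−z²)/(2L)=-0.3021
  θ3 = atan2(B,A) + arccos(C/0.4813) = 1.2214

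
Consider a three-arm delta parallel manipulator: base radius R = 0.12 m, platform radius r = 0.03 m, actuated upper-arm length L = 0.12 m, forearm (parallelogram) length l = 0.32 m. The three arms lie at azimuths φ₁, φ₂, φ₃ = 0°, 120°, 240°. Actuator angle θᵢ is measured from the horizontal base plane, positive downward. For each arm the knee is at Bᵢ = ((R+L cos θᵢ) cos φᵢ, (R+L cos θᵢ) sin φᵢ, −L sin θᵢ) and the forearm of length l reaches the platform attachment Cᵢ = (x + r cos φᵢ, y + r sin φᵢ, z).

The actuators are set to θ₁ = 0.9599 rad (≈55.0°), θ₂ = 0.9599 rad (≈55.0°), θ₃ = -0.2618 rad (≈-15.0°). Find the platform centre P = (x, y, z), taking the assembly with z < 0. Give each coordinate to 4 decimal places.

(-0.0715, -0.1239, -0.2827)

arm 1 at φ=0.0°: e+L cos θ1 = 0.1588;  centre 1 = (0.1588, 0.0000, -0.0983)
φ2=120.0°: virtual centre (-0.0794, 0.1376, -0.0983), radius l
φ3=240.0°: virtual centre (-0.1030, -0.1783, 0.0311), radius l
eliminate P² terms by subtracting sphere 1 from 2 and 3
[-0.4765 0.2751 0.0000]·P = 0.0000;  [-0.5236 -0.3566 0.2587]·P = 0.0085
Cramer: x(z) = -0.0074+0.2267z;  y(z) = -0.0129+0.3926z
into |P−centre ₁|² = l²: 1.2055z² + 0.1111z + -0.0649 = 0;  Δ = 0.3255;  z = -0.2827 or 0.1905 → z<0 root = -0.2827
x = -0.0715, y = -0.1239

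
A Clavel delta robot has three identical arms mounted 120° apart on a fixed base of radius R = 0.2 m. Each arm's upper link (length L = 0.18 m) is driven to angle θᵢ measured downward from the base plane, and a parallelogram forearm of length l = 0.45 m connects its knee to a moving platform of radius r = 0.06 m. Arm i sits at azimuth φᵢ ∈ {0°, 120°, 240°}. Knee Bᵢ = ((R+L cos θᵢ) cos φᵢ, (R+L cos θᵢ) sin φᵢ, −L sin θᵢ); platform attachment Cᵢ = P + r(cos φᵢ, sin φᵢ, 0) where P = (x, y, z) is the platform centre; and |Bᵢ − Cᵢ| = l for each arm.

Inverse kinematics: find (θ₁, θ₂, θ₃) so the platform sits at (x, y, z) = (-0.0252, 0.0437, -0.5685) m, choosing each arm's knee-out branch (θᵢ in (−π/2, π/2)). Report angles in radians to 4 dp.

arm 1 (φ=0.0°): x'=-0.0252, y'=0.0437
  A=0.1652, B=-0.5685, C=(l²−L²−A²−y'²−z²)/(2L)=-0.5064
  γ=atan2(-0.5685,0.1652)=-1.2880;  ψ=arccos(-0.8553)=2.5970;  θ1=γ+ψ≈1.3090
rotate P by −φ2: (0.0504, 0.0000, -0.5685)
  A=0.0896, B=-0.5685, C=(l²−L²−A²−y'²−z²)/(2L)=-0.4475
  γ=atan2(-0.5685,0.0896)=-1.4146;  ψ=arccos(-0.7776)=2.4617;  θ2=γ+ψ≈1.0471
arm 3 (φ=240.0°): x'=-0.0252, y'=-0.0437
  A=0.1652, B=-0.5685, C=(l²−L²−A²−y'²−z²)/(2L)=-0.5064
  √(A²+B²)=0.5920;  θ3 = -1.2879+2.5971 ≈ 1.3091

θ₁ = 1.3090, θ₂ = 1.0471, θ₃ = 1.3091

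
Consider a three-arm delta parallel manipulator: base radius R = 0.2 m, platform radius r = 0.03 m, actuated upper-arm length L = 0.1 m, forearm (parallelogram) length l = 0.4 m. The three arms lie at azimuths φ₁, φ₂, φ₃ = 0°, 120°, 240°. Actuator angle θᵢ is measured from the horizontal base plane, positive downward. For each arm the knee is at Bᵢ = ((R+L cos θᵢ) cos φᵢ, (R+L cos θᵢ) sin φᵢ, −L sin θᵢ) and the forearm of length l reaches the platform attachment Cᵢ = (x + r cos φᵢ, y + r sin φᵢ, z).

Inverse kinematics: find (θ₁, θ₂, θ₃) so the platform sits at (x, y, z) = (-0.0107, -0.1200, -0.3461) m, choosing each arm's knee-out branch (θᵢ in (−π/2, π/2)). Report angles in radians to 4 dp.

θ₁ = 0.6985, θ₂ = 1.2223, θ₃ = -0.1741

arm 1 (φ=0.0°): x'=-0.0107, y'=-0.1200
  A=0.1807, B=-0.3461, C=(l²−L²−A²−y'²−z²)/(2L)=-0.0842
  θ1 = atan2(B,A) + arccos(C/0.3904) = 0.6985
arm 2 (φ=120.0°): x'=-0.0986, y'=0.0693
  e−x'=0.2686;  (l²−L²−(e−x')²−y'²−z²)/2L = -0.2336
  θ2 = atan2(B,A) + arccos(C/0.4381) = 1.2223
arm 3 (φ=240.0°): x'=0.1093, y'=0.0507
  e−x'=0.0607;  (l²−L²−(e−x')²−y'²−z²)/2L = 0.1198
  γ=atan2(-0.3461,0.0607)=-1.3971;  ψ=arccos(0.3408)=1.2230;  θ3=γ+ψ≈-0.1741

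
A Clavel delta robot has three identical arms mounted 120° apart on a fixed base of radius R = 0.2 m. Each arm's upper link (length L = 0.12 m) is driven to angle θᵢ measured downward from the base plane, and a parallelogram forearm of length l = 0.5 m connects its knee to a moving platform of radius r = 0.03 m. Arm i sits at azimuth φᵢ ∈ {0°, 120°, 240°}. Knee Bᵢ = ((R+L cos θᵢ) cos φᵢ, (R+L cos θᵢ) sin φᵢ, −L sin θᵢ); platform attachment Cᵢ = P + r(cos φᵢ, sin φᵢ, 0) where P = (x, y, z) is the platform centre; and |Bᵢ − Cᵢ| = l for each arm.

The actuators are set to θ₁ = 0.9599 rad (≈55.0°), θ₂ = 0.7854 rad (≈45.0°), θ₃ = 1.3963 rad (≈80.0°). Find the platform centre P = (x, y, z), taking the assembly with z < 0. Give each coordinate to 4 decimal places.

S1 = (0.2388·cos0.0°, 0.2388·sin0.0°, -0.0983) = (0.2388, 0.0000, -0.0983)
φ2=120.0°: virtual centre (-0.1274, 0.2207, -0.0849), radius l
φ3=240.0°: virtual centre (-0.0954, -0.1653, -0.1182), radius l
eliminate P² terms by subtracting sphere 1 from 2 and 3
plane₁₂: -0.7325x+0.4414y+0.0269z = 0.0054
det = 0.5372;  x = 0.0101+-0.0161z,  y = 0.0290+-0.0877z
sphere 1 gives Az²+Bz+C=0 with A=1.0079, B=0.1989, C=-0.1872;  B²−4AC=0.7941;  roots -0.5407, 0.3434;  negative root z = -0.5407
x = 0.0188, y = 0.0764

(0.0188, 0.0764, -0.5407)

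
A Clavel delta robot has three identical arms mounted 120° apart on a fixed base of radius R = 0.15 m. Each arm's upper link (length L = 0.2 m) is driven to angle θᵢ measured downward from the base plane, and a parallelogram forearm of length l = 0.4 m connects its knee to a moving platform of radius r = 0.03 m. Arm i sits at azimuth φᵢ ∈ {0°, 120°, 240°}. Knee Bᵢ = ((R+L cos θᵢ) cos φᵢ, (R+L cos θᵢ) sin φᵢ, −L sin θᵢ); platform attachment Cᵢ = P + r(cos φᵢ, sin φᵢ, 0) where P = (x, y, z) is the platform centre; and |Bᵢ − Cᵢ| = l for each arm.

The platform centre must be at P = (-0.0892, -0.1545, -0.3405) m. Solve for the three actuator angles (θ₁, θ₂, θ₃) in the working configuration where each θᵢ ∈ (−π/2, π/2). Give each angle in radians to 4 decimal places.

arm 1 (φ=0.0°): x'=-0.0892, y'=-0.1545
  e−x'=0.2092;  (l²−L²−(e−x')²−y'²−z²)/2L = -0.1589
  γ=atan2(-0.3405,0.2092)=-1.0199;  ψ=arccos(-0.3977)=1.9798;  θ1=γ+ψ≈0.9600
φ2=120.0° → target in arm frame (-0.0892, 0.1545)
  A=0.2092, B=-0.3405, C=(l²−L²−A²−y'²−z²)/(2L)=-0.1589
  √(A²+B²)=0.3996;  θ2 = -1.0199+1.9798 ≈ 0.9600
arm 3 (φ=240.0°): x'=0.1784, y'=0.0000
  A=-0.0584, B=-0.3405, C=(l²−L²−A²−y'²−z²)/(2L)=0.0016
  γ=atan2(-0.3405,-0.0584)=-1.7407;  ψ=arccos(0.0047)=1.5661;  θ3=γ+ψ≈-0.1746

θ₁ = 0.9600, θ₂ = 0.9600, θ₃ = -0.1746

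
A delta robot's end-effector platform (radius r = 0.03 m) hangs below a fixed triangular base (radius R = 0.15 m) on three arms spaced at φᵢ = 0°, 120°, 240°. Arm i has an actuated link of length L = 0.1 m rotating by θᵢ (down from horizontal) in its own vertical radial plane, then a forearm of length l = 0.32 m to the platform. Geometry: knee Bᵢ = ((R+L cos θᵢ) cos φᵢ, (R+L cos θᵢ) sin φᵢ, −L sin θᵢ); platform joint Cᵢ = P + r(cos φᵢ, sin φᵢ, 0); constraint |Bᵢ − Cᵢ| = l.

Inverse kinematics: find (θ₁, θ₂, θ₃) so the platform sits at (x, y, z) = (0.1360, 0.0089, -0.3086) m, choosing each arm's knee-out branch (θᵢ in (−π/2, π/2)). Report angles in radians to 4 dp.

φ1=0.0° → target in arm frame (0.1360, 0.0089)
  e−x'=-0.0160;  (l²−L²−(e−x')²−y'²−z²)/2L = -0.0158
  θ1 = atan2(B,A) + arccos(C/0.3090) = -0.0005
φ2=120.0° → target in arm frame (-0.0603, -0.1222)
  e−x'=0.1803;  (l²−L²−(e−x')²−y'²−z²)/2L = -0.2514
  √(A²+B²)=0.3574;  θ2 = -1.0421+2.3510 ≈ 1.3089
rotate P by −φ3: (-0.0757, 0.1133, -0.3086)
  A cos θ + B sin θ = C:  0.1957·cos θ + -0.3086·sin θ = -0.2699
  θ3 = atan2(B,A) + arccos(C/0.3654) = 1.3961

θ₁ = -0.0005, θ₂ = 1.3089, θ₃ = 1.3961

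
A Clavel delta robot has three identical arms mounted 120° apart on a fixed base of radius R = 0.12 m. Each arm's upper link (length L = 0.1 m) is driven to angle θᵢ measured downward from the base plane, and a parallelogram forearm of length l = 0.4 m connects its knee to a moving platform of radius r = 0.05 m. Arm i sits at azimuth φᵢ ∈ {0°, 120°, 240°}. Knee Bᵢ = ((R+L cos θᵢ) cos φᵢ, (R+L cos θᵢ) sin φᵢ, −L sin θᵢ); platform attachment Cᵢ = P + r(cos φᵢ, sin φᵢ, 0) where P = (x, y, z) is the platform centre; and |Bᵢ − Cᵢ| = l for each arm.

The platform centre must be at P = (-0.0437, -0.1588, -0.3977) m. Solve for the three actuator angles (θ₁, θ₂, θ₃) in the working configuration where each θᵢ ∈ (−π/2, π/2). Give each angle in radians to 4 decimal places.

φ1=0.0° → target in arm frame (-0.0437, -0.1588)
  e−x'=0.1137;  (l²−L²−(e−x')²−y'²−z²)/2L = -0.2316
  √(A²+B²)=0.4136;  θ1 = -1.2923+2.1649 ≈ 0.8726
arm 2 (φ=120.0°): x'=-0.1157, y'=0.1172
  A cos θ + B sin θ = C:  0.1857·cos θ + -0.3977·sin θ = -0.2819
  √(A²+B²)=0.4389;  θ2 = -1.1340+2.2684 ≈ 1.1344
arm 3 (φ=240.0°): x'=0.1594, y'=0.0416
  A=-0.0894, B=-0.3977, C=(l²−L²−A²−y'²−z²)/(2L)=-0.0894
  √(A²+B²)=0.4076;  θ3 = -1.7919+1.7919 ≈ 0.0001

θ₁ = 0.8726, θ₂ = 1.1344, θ₃ = 0.0001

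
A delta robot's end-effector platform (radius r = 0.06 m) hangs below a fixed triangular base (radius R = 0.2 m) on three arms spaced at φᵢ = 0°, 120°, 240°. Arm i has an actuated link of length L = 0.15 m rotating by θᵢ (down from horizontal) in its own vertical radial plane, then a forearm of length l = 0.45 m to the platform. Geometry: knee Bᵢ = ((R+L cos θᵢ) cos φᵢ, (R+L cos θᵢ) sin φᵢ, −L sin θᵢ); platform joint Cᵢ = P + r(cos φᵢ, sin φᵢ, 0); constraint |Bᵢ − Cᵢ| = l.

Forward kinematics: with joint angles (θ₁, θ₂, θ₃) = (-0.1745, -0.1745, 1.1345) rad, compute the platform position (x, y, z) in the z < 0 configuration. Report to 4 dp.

φ1=0.0°: virtual centre (0.2877, 0.0000, 0.0260), radius l
S2 = (0.2877·cos120.0°, 0.2877·sin120.0°, 0.0260) = (-0.1439, 0.2492, 0.0260)
φ3=240.0°: virtual centre (-0.1017, -0.1761, -0.1359), radius l
eliminate P² terms by subtracting sphere 1 from 2 and 3
plane₁₂: -0.8632x+0.4983y+0.0000z = 0.0000
Cramer: x(z) = 0.0170-0.2332z;  y(z) = 0.0294-0.4040z
sphere 1 gives Az²+Bz+C=0 with A=1.2176, B=0.0504, C=-0.1277;  B²−4AC=0.6243;  roots -0.3452, 0.3038;  negative root z = -0.3452
x = 0.0975, y = 0.1689

(0.0975, 0.1689, -0.3452)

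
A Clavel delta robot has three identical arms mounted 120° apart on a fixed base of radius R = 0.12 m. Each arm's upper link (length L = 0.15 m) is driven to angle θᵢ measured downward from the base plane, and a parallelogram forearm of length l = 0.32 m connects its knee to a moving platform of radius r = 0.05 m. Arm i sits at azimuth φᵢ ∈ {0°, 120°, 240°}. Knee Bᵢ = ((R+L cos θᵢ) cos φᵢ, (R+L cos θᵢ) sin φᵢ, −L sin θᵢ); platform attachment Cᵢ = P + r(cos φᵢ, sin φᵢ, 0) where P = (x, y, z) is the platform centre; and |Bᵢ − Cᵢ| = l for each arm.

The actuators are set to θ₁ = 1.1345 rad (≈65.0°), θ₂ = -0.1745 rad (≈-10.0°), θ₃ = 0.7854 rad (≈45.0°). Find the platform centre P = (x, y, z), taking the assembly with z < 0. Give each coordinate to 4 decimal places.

arm 1 at φ=0.0°: ρ1 = 0.1334;  centre 1 = (0.1334, 0.0000, -0.1359)
arm 2 at φ=120.0°: ρ2 = 0.2177;  centre 2 = (-0.1089, 0.1886, 0.0260)
centre 3 = (0.1761·cos240.0°, 0.1761·sin240.0°, -0.1061) = (-0.0880, -0.1525, -0.1061)
|centre ₂|²−|centre ₁|² = 0.0118;  |centre ₃|²−|centre ₁|² = 0.0060
linear system: -0.4845x+0.3771y = 0.0118−0.3240z; -0.4428x+-0.3050y = 0.0060−0.0598z
det = 0.3147;  x = -0.0186+0.3855z,  y = 0.0074+-0.3638z
quadratic in z: (1.2810)z²+(0.1493)z+(-0.0608)=0, √Δ=0.5776 → z ∈ {-0.2837, 0.1672}; z = -0.2837 (taking z<0)
x = -0.1280, y = 0.1106

(-0.1280, 0.1106, -0.2837)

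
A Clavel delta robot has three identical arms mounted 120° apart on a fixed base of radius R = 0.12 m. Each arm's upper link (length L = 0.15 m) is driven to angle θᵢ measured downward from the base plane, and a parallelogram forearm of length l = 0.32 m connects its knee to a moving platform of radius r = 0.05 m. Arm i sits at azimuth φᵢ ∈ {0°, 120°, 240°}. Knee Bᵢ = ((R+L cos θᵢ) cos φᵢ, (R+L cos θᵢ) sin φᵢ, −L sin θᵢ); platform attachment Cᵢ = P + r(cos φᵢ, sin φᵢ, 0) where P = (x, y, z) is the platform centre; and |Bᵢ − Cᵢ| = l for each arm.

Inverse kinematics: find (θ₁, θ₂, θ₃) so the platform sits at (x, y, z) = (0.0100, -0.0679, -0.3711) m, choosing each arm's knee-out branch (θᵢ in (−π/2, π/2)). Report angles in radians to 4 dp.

rotate P by −φ1: (0.0100, -0.0679, -0.3711)
  A cos θ + B sin θ = C:  0.0600·cos θ + -0.3711·sin θ = -0.2201
  γ=atan2(-0.3711,0.0600)=-1.4105;  ψ=arccos(-0.5855)=2.1962;  θ1=γ+ψ≈0.7857
arm 2 (φ=120.0°): x'=-0.0638, y'=0.0253
  A=0.1338, B=-0.3711, C=(l²−L²−A²−y'²−z²)/(2L)=-0.2545
  √(A²+B²)=0.3945;  θ2 = -1.2247+2.2721 ≈ 1.0474
arm 3 (φ=240.0°): x'=0.0538, y'=0.0426
  e−x'=0.0162;  (l²−L²−(e−x')²−y'²−z²)/2L = -0.1996
  γ=atan2(-0.3711,0.0162)=-1.5272;  ψ=arccos(-0.5375)=2.1382;  θ3=γ+ψ≈0.6110

θ₁ = 0.7857, θ₂ = 1.0474, θ₃ = 0.6110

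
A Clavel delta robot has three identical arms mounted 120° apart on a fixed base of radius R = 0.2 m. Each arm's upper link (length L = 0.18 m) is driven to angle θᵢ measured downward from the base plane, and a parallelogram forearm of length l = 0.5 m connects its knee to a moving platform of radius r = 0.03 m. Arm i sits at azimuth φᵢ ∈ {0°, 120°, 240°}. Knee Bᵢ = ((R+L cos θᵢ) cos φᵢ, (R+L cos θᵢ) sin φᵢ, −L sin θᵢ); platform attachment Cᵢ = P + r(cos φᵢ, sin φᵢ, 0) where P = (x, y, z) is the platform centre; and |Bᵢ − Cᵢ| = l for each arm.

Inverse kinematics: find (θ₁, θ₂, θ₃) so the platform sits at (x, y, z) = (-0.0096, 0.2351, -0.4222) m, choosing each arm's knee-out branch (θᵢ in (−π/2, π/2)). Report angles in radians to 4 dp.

θ₁ = 0.6982, θ₂ = -0.2615, θ₃ = 1.3094

arm 1 (φ=0.0°): x'=-0.0096, y'=0.2351
  A cos θ + B sin θ = C:  0.1796·cos θ + -0.4222·sin θ = -0.1338
  √(A²+B²)=0.4588;  θ1 = -1.1686+1.8668 ≈ 0.6982
rotate P by −φ2: (0.2084, -0.1092, -0.4222)
  e−x'=-0.0384;  (l²−L²−(e−x')²−y'²−z²)/2L = 0.0721
  √(A²+B²)=0.4239;  θ2 = -1.6615+1.4000 ≈ -0.2615
arm 3 (φ=240.0°): x'=-0.1988, y'=-0.1259
  A cos θ + B sin θ = C:  0.3688·cos θ + -0.4222·sin θ = -0.3125
  γ=atan2(-0.4222,0.3688)=-0.8528;  ψ=arccos(-0.5575)=2.1622;  θ3=γ+ψ≈1.3094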